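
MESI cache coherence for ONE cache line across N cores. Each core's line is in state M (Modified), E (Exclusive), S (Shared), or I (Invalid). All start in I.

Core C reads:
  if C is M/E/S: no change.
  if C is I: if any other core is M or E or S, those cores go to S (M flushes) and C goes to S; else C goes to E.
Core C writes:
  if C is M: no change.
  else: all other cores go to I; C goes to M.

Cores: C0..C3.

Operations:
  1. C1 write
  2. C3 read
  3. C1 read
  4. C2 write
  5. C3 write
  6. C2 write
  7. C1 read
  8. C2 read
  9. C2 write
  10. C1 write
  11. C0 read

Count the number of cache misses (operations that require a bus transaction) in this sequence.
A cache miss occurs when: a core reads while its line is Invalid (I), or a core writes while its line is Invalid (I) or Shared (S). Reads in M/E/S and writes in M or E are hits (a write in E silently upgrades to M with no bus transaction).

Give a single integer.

Op 1: C1 write [C1 write: invalidate none -> C1=M] -> [I,M,I,I] [MISS #1: write from I]
Op 2: C3 read [C3 read from I: others=['C1=M'] -> C3=S, others downsized to S] -> [I,S,I,S] [MISS #2: read from I]
Op 3: C1 read [C1 read: already in S, no change] -> [I,S,I,S] [hit: read from S]
Op 4: C2 write [C2 write: invalidate ['C1=S', 'C3=S'] -> C2=M] -> [I,I,M,I] [MISS #3: write from I]
Op 5: C3 write [C3 write: invalidate ['C2=M'] -> C3=M] -> [I,I,I,M] [MISS #4: write from I]
Op 6: C2 write [C2 write: invalidate ['C3=M'] -> C2=M] -> [I,I,M,I] [MISS #5: write from I]
Op 7: C1 read [C1 read from I: others=['C2=M'] -> C1=S, others downsized to S] -> [I,S,S,I] [MISS #6: read from I]
Op 8: C2 read [C2 read: already in S, no change] -> [I,S,S,I] [hit: read from S]
Op 9: C2 write [C2 write: invalidate ['C1=S'] -> C2=M] -> [I,I,M,I] [MISS #7: write from S]
Op 10: C1 write [C1 write: invalidate ['C2=M'] -> C1=M] -> [I,M,I,I] [MISS #8: write from I]
Op 11: C0 read [C0 read from I: others=['C1=M'] -> C0=S, others downsized to S] -> [S,S,I,I] [MISS #9: read from I]

Answer: 9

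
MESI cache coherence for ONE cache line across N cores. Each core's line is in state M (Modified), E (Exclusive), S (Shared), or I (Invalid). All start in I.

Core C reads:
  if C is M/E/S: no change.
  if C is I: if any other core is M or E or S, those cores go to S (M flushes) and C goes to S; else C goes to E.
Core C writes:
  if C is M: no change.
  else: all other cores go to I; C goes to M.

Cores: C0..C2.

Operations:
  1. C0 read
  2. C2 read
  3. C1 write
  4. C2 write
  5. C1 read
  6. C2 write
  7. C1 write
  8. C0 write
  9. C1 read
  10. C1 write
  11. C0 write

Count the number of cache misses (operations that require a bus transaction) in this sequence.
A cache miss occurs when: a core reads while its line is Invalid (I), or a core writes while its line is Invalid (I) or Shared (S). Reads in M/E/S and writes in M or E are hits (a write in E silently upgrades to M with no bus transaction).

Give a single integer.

Op 1: C0 read [C0 read from I: no other sharers -> C0=E (exclusive)] -> [E,I,I] [MISS #1: read from I]
Op 2: C2 read [C2 read from I: others=['C0=E'] -> C2=S, others downsized to S] -> [S,I,S] [MISS #2: read from I]
Op 3: C1 write [C1 write: invalidate ['C0=S', 'C2=S'] -> C1=M] -> [I,M,I] [MISS #3: write from I]
Op 4: C2 write [C2 write: invalidate ['C1=M'] -> C2=M] -> [I,I,M] [MISS #4: write from I]
Op 5: C1 read [C1 read from I: others=['C2=M'] -> C1=S, others downsized to S] -> [I,S,S] [MISS #5: read from I]
Op 6: C2 write [C2 write: invalidate ['C1=S'] -> C2=M] -> [I,I,M] [MISS #6: write from S]
Op 7: C1 write [C1 write: invalidate ['C2=M'] -> C1=M] -> [I,M,I] [MISS #7: write from I]
Op 8: C0 write [C0 write: invalidate ['C1=M'] -> C0=M] -> [M,I,I] [MISS #8: write from I]
Op 9: C1 read [C1 read from I: others=['C0=M'] -> C1=S, others downsized to S] -> [S,S,I] [MISS #9: read from I]
Op 10: C1 write [C1 write: invalidate ['C0=S'] -> C1=M] -> [I,M,I] [MISS #10: write from S]
Op 11: C0 write [C0 write: invalidate ['C1=M'] -> C0=M] -> [M,I,I] [MISS #11: write from I]

Answer: 11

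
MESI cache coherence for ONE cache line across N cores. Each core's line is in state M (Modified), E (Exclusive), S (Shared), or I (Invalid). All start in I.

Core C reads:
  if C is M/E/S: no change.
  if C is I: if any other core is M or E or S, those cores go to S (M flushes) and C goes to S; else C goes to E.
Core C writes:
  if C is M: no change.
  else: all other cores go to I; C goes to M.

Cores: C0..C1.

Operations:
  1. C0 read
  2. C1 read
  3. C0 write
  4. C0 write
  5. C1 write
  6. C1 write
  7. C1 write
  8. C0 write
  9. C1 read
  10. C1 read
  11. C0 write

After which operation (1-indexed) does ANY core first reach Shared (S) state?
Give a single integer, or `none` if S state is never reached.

Op 1: C0 read [C0 read from I: no other sharers -> C0=E (exclusive)] -> [E,I]
Op 2: C1 read [C1 read from I: others=['C0=E'] -> C1=S, others downsized to S] -> [S,S]
  -> First S state at op 2; remaining ops need not be traced.

Answer: 2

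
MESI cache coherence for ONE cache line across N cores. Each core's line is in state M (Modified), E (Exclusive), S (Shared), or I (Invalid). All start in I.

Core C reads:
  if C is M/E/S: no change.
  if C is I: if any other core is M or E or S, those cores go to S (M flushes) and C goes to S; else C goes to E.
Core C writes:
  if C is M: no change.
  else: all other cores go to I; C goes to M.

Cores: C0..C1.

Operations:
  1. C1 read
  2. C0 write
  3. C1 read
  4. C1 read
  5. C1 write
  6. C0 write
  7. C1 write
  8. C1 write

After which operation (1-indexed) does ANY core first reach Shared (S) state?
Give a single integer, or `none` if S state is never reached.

Answer: 3

Derivation:
Op 1: C1 read [C1 read from I: no other sharers -> C1=E (exclusive)] -> [I,E]
Op 2: C0 write [C0 write: invalidate ['C1=E'] -> C0=M] -> [M,I]
Op 3: C1 read [C1 read from I: others=['C0=M'] -> C1=S, others downsized to S] -> [S,S]
  -> First S state at op 3; remaining ops need not be traced.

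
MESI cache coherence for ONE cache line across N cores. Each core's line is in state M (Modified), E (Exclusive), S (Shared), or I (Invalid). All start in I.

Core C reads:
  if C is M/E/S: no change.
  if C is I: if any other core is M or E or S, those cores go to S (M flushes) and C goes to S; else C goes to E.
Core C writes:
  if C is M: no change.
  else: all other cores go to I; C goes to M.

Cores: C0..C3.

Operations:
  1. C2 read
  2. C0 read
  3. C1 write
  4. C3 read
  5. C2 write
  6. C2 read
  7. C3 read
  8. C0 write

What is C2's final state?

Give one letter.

Answer: I

Derivation:
Op 1: C2 read [C2 read from I: no other sharers -> C2=E (exclusive)] -> [I,I,E,I]
Op 2: C0 read [C0 read from I: others=['C2=E'] -> C0=S, others downsized to S] -> [S,I,S,I]
Op 3: C1 write [C1 write: invalidate ['C0=S', 'C2=S'] -> C1=M] -> [I,M,I,I]
Op 4: C3 read [C3 read from I: others=['C1=M'] -> C3=S, others downsized to S] -> [I,S,I,S]
Op 5: C2 write [C2 write: invalidate ['C1=S', 'C3=S'] -> C2=M] -> [I,I,M,I]
Op 6: C2 read [C2 read: already in M, no change] -> [I,I,M,I]
Op 7: C3 read [C3 read from I: others=['C2=M'] -> C3=S, others downsized to S] -> [I,I,S,S]
Op 8: C0 write [C0 write: invalidate ['C2=S', 'C3=S'] -> C0=M] -> [M,I,I,I]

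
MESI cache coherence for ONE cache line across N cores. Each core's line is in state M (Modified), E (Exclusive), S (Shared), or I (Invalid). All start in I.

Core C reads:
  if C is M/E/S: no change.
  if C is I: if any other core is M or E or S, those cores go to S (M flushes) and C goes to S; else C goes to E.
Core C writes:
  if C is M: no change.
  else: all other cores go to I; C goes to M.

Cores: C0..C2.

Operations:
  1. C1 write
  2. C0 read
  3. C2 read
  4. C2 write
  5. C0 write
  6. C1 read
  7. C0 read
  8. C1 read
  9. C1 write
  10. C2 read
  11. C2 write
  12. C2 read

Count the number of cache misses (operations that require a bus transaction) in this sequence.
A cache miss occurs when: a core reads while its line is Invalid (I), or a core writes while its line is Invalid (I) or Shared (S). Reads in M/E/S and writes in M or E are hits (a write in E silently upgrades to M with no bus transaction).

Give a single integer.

Op 1: C1 write [C1 write: invalidate none -> C1=M] -> [I,M,I] [MISS #1: write from I]
Op 2: C0 read [C0 read from I: others=['C1=M'] -> C0=S, others downsized to S] -> [S,S,I] [MISS #2: read from I]
Op 3: C2 read [C2 read from I: others=['C0=S', 'C1=S'] -> C2=S, others downsized to S] -> [S,S,S] [MISS #3: read from I]
Op 4: C2 write [C2 write: invalidate ['C0=S', 'C1=S'] -> C2=M] -> [I,I,M] [MISS #4: write from S]
Op 5: C0 write [C0 write: invalidate ['C2=M'] -> C0=M] -> [M,I,I] [MISS #5: write from I]
Op 6: C1 read [C1 read from I: others=['C0=M'] -> C1=S, others downsized to S] -> [S,S,I] [MISS #6: read from I]
Op 7: C0 read [C0 read: already in S, no change] -> [S,S,I] [hit: read from S]
Op 8: C1 read [C1 read: already in S, no change] -> [S,S,I] [hit: read from S]
Op 9: C1 write [C1 write: invalidate ['C0=S'] -> C1=M] -> [I,M,I] [MISS #7: write from S]
Op 10: C2 read [C2 read from I: others=['C1=M'] -> C2=S, others downsized to S] -> [I,S,S] [MISS #8: read from I]
Op 11: C2 write [C2 write: invalidate ['C1=S'] -> C2=M] -> [I,I,M] [MISS #9: write from S]
Op 12: C2 read [C2 read: already in M, no change] -> [I,I,M] [hit: read from M]

Answer: 9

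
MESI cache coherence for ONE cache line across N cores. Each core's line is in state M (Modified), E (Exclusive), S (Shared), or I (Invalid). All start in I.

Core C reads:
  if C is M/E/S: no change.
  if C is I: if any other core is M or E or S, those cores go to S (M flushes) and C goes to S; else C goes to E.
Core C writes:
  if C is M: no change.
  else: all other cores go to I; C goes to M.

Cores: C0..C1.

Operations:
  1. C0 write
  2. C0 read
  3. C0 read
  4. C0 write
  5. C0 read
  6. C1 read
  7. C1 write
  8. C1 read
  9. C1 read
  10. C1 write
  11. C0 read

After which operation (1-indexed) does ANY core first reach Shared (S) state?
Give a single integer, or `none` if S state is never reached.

Answer: 6

Derivation:
Op 1: C0 write [C0 write: invalidate none -> C0=M] -> [M,I]
Op 2: C0 read [C0 read: already in M, no change] -> [M,I]
Op 3: C0 read [C0 read: already in M, no change] -> [M,I]
Op 4: C0 write [C0 write: already M (modified), no change] -> [M,I]
Op 5: C0 read [C0 read: already in M, no change] -> [M,I]
Op 6: C1 read [C1 read from I: others=['C0=M'] -> C1=S, others downsized to S] -> [S,S]
  -> First S state at op 6; remaining ops need not be traced.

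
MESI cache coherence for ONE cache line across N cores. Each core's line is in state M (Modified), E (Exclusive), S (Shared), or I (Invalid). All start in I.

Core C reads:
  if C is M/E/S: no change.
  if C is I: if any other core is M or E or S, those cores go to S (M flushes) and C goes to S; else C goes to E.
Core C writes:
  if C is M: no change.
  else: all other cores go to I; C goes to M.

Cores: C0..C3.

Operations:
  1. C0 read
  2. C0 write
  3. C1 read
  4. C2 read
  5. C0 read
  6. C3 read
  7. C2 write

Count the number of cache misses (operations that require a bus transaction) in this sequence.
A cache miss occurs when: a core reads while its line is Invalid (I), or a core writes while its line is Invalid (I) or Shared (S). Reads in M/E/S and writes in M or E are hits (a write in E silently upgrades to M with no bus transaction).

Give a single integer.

Op 1: C0 read [C0 read from I: no other sharers -> C0=E (exclusive)] -> [E,I,I,I] [MISS #1: read from I]
Op 2: C0 write [C0 write: invalidate none -> C0=M] -> [M,I,I,I] [hit: write from E is a silent E->M upgrade, no bus transaction]
Op 3: C1 read [C1 read from I: others=['C0=M'] -> C1=S, others downsized to S] -> [S,S,I,I] [MISS #2: read from I]
Op 4: C2 read [C2 read from I: others=['C0=S', 'C1=S'] -> C2=S, others downsized to S] -> [S,S,S,I] [MISS #3: read from I]
Op 5: C0 read [C0 read: already in S, no change] -> [S,S,S,I] [hit: read from S]
Op 6: C3 read [C3 read from I: others=['C0=S', 'C1=S', 'C2=S'] -> C3=S, others downsized to S] -> [S,S,S,S] [MISS #4: read from I]
Op 7: C2 write [C2 write: invalidate ['C0=S', 'C1=S', 'C3=S'] -> C2=M] -> [I,I,M,I] [MISS #5: write from S]

Answer: 5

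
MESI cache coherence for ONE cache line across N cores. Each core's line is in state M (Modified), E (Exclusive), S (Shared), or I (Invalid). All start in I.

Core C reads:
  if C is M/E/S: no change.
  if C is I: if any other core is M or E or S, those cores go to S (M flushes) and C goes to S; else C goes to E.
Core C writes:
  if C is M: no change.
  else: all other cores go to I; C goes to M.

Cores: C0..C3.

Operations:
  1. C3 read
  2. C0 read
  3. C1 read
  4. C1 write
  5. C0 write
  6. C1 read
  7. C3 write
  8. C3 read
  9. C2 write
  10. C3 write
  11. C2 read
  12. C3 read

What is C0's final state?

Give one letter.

Op 1: C3 read [C3 read from I: no other sharers -> C3=E (exclusive)] -> [I,I,I,E]
Op 2: C0 read [C0 read from I: others=['C3=E'] -> C0=S, others downsized to S] -> [S,I,I,S]
Op 3: C1 read [C1 read from I: others=['C0=S', 'C3=S'] -> C1=S, others downsized to S] -> [S,S,I,S]
Op 4: C1 write [C1 write: invalidate ['C0=S', 'C3=S'] -> C1=M] -> [I,M,I,I]
Op 5: C0 write [C0 write: invalidate ['C1=M'] -> C0=M] -> [M,I,I,I]
Op 6: C1 read [C1 read from I: others=['C0=M'] -> C1=S, others downsized to S] -> [S,S,I,I]
Op 7: C3 write [C3 write: invalidate ['C0=S', 'C1=S'] -> C3=M] -> [I,I,I,M]
Op 8: C3 read [C3 read: already in M, no change] -> [I,I,I,M]
Op 9: C2 write [C2 write: invalidate ['C3=M'] -> C2=M] -> [I,I,M,I]
Op 10: C3 write [C3 write: invalidate ['C2=M'] -> C3=M] -> [I,I,I,M]
Op 11: C2 read [C2 read from I: others=['C3=M'] -> C2=S, others downsized to S] -> [I,I,S,S]
Op 12: C3 read [C3 read: already in S, no change] -> [I,I,S,S]

Answer: I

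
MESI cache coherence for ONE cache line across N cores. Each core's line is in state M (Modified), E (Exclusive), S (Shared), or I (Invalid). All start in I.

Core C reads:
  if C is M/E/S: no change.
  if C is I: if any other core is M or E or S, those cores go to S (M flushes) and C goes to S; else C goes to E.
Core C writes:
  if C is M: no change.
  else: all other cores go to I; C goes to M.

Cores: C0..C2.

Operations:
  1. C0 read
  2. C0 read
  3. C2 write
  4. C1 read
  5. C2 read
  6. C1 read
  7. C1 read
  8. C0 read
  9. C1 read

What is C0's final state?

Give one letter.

Answer: S

Derivation:
Op 1: C0 read [C0 read from I: no other sharers -> C0=E (exclusive)] -> [E,I,I]
Op 2: C0 read [C0 read: already in E, no change] -> [E,I,I]
Op 3: C2 write [C2 write: invalidate ['C0=E'] -> C2=M] -> [I,I,M]
Op 4: C1 read [C1 read from I: others=['C2=M'] -> C1=S, others downsized to S] -> [I,S,S]
Op 5: C2 read [C2 read: already in S, no change] -> [I,S,S]
Op 6: C1 read [C1 read: already in S, no change] -> [I,S,S]
Op 7: C1 read [C1 read: already in S, no change] -> [I,S,S]
Op 8: C0 read [C0 read from I: others=['C1=S', 'C2=S'] -> C0=S, others downsized to S] -> [S,S,S]
Op 9: C1 read [C1 read: already in S, no change] -> [S,S,S]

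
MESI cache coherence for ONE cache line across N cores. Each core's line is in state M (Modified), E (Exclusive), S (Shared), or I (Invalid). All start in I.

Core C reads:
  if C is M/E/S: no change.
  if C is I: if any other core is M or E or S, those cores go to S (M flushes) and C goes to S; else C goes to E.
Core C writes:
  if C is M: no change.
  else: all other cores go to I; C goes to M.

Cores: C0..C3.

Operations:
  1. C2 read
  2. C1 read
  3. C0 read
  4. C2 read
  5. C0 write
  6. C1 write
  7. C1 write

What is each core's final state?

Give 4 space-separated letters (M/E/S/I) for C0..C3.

Op 1: C2 read [C2 read from I: no other sharers -> C2=E (exclusive)] -> [I,I,E,I]
Op 2: C1 read [C1 read from I: others=['C2=E'] -> C1=S, others downsized to S] -> [I,S,S,I]
Op 3: C0 read [C0 read from I: others=['C1=S', 'C2=S'] -> C0=S, others downsized to S] -> [S,S,S,I]
Op 4: C2 read [C2 read: already in S, no change] -> [S,S,S,I]
Op 5: C0 write [C0 write: invalidate ['C1=S', 'C2=S'] -> C0=M] -> [M,I,I,I]
Op 6: C1 write [C1 write: invalidate ['C0=M'] -> C1=M] -> [I,M,I,I]
Op 7: C1 write [C1 write: already M (modified), no change] -> [I,M,I,I]

Answer: I M I I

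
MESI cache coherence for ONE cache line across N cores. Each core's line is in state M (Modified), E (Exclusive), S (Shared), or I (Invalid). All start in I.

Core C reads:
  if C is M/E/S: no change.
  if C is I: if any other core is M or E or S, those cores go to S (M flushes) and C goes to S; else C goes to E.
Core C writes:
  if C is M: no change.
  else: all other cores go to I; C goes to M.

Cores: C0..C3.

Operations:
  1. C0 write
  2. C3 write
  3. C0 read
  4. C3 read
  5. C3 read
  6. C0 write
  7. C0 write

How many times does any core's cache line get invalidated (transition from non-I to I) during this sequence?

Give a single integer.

Op 1: C0 write [C0 write: invalidate none -> C0=M] -> [M,I,I,I] (invalidations this op: 0; running total: 0)
Op 2: C3 write [C3 write: invalidate ['C0=M'] -> C3=M] -> [I,I,I,M] (invalidations this op: 1; running total: 1)
Op 3: C0 read [C0 read from I: others=['C3=M'] -> C0=S, others downsized to S] -> [S,I,I,S] (invalidations this op: 0; running total: 1)
Op 4: C3 read [C3 read: already in S, no change] -> [S,I,I,S] (invalidations this op: 0; running total: 1)
Op 5: C3 read [C3 read: already in S, no change] -> [S,I,I,S] (invalidations this op: 0; running total: 1)
Op 6: C0 write [C0 write: invalidate ['C3=S'] -> C0=M] -> [M,I,I,I] (invalidations this op: 1; running total: 2)
Op 7: C0 write [C0 write: already M (modified), no change] -> [M,I,I,I] (invalidations this op: 0; running total: 2)

Answer: 2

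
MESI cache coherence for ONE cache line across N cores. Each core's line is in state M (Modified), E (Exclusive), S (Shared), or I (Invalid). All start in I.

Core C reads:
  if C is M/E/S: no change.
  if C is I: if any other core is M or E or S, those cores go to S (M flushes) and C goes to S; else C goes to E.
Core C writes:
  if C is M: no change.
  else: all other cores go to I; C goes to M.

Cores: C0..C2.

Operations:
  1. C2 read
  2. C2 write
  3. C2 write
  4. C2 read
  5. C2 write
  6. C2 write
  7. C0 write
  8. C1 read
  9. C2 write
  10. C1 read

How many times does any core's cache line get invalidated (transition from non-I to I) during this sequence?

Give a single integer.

Op 1: C2 read [C2 read from I: no other sharers -> C2=E (exclusive)] -> [I,I,E] (invalidations this op: 0; running total: 0)
Op 2: C2 write [C2 write: invalidate none -> C2=M] -> [I,I,M] (invalidations this op: 0; running total: 0)
Op 3: C2 write [C2 write: already M (modified), no change] -> [I,I,M] (invalidations this op: 0; running total: 0)
Op 4: C2 read [C2 read: already in M, no change] -> [I,I,M] (invalidations this op: 0; running total: 0)
Op 5: C2 write [C2 write: already M (modified), no change] -> [I,I,M] (invalidations this op: 0; running total: 0)
Op 6: C2 write [C2 write: already M (modified), no change] -> [I,I,M] (invalidations this op: 0; running total: 0)
Op 7: C0 write [C0 write: invalidate ['C2=M'] -> C0=M] -> [M,I,I] (invalidations this op: 1; running total: 1)
Op 8: C1 read [C1 read from I: others=['C0=M'] -> C1=S, others downsized to S] -> [S,S,I] (invalidations this op: 0; running total: 1)
Op 9: C2 write [C2 write: invalidate ['C0=S', 'C1=S'] -> C2=M] -> [I,I,M] (invalidations this op: 2; running total: 3)
Op 10: C1 read [C1 read from I: others=['C2=M'] -> C1=S, others downsized to S] -> [I,S,S] (invalidations this op: 0; running total: 3)

Answer: 3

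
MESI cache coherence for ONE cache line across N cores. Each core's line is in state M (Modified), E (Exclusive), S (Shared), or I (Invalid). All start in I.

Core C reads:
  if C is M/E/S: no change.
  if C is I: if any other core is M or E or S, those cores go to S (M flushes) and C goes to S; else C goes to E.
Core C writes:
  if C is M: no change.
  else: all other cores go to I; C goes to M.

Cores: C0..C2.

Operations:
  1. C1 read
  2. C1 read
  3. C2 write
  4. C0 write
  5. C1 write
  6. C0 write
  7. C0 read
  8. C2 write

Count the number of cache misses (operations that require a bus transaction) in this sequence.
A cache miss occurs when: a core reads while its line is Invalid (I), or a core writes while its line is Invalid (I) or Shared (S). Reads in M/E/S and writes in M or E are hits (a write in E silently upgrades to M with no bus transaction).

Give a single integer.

Answer: 6

Derivation:
Op 1: C1 read [C1 read from I: no other sharers -> C1=E (exclusive)] -> [I,E,I] [MISS #1: read from I]
Op 2: C1 read [C1 read: already in E, no change] -> [I,E,I] [hit: read from E]
Op 3: C2 write [C2 write: invalidate ['C1=E'] -> C2=M] -> [I,I,M] [MISS #2: write from I]
Op 4: C0 write [C0 write: invalidate ['C2=M'] -> C0=M] -> [M,I,I] [MISS #3: write from I]
Op 5: C1 write [C1 write: invalidate ['C0=M'] -> C1=M] -> [I,M,I] [MISS #4: write from I]
Op 6: C0 write [C0 write: invalidate ['C1=M'] -> C0=M] -> [M,I,I] [MISS #5: write from I]
Op 7: C0 read [C0 read: already in M, no change] -> [M,I,I] [hit: read from M]
Op 8: C2 write [C2 write: invalidate ['C0=M'] -> C2=M] -> [I,I,M] [MISS #6: write from I]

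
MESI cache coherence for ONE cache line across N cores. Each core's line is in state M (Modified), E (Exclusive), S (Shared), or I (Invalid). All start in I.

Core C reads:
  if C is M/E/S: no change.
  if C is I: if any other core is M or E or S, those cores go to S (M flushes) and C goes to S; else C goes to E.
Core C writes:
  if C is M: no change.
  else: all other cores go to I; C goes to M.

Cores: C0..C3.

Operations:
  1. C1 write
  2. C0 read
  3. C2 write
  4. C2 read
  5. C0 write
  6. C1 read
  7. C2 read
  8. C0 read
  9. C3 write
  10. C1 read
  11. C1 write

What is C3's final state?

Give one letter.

Answer: I

Derivation:
Op 1: C1 write [C1 write: invalidate none -> C1=M] -> [I,M,I,I]
Op 2: C0 read [C0 read from I: others=['C1=M'] -> C0=S, others downsized to S] -> [S,S,I,I]
Op 3: C2 write [C2 write: invalidate ['C0=S', 'C1=S'] -> C2=M] -> [I,I,M,I]
Op 4: C2 read [C2 read: already in M, no change] -> [I,I,M,I]
Op 5: C0 write [C0 write: invalidate ['C2=M'] -> C0=M] -> [M,I,I,I]
Op 6: C1 read [C1 read from I: others=['C0=M'] -> C1=S, others downsized to S] -> [S,S,I,I]
Op 7: C2 read [C2 read from I: others=['C0=S', 'C1=S'] -> C2=S, others downsized to S] -> [S,S,S,I]
Op 8: C0 read [C0 read: already in S, no change] -> [S,S,S,I]
Op 9: C3 write [C3 write: invalidate ['C0=S', 'C1=S', 'C2=S'] -> C3=M] -> [I,I,I,M]
Op 10: C1 read [C1 read from I: others=['C3=M'] -> C1=S, others downsized to S] -> [I,S,I,S]
Op 11: C1 write [C1 write: invalidate ['C3=S'] -> C1=M] -> [I,M,I,I]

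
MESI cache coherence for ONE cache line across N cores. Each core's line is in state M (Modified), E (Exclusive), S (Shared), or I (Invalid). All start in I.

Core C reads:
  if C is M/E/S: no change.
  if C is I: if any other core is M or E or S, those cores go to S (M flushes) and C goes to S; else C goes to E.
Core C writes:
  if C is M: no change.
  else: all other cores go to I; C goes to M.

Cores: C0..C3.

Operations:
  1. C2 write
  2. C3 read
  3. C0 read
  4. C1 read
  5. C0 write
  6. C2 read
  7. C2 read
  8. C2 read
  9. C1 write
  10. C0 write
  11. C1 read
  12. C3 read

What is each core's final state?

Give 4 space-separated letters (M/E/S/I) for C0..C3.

Answer: S S I S

Derivation:
Op 1: C2 write [C2 write: invalidate none -> C2=M] -> [I,I,M,I]
Op 2: C3 read [C3 read from I: others=['C2=M'] -> C3=S, others downsized to S] -> [I,I,S,S]
Op 3: C0 read [C0 read from I: others=['C2=S', 'C3=S'] -> C0=S, others downsized to S] -> [S,I,S,S]
Op 4: C1 read [C1 read from I: others=['C0=S', 'C2=S', 'C3=S'] -> C1=S, others downsized to S] -> [S,S,S,S]
Op 5: C0 write [C0 write: invalidate ['C1=S', 'C2=S', 'C3=S'] -> C0=M] -> [M,I,I,I]
Op 6: C2 read [C2 read from I: others=['C0=M'] -> C2=S, others downsized to S] -> [S,I,S,I]
Op 7: C2 read [C2 read: already in S, no change] -> [S,I,S,I]
Op 8: C2 read [C2 read: already in S, no change] -> [S,I,S,I]
Op 9: C1 write [C1 write: invalidate ['C0=S', 'C2=S'] -> C1=M] -> [I,M,I,I]
Op 10: C0 write [C0 write: invalidate ['C1=M'] -> C0=M] -> [M,I,I,I]
Op 11: C1 read [C1 read from I: others=['C0=M'] -> C1=S, others downsized to S] -> [S,S,I,I]
Op 12: C3 read [C3 read from I: others=['C0=S', 'C1=S'] -> C3=S, others downsized to S] -> [S,S,I,S]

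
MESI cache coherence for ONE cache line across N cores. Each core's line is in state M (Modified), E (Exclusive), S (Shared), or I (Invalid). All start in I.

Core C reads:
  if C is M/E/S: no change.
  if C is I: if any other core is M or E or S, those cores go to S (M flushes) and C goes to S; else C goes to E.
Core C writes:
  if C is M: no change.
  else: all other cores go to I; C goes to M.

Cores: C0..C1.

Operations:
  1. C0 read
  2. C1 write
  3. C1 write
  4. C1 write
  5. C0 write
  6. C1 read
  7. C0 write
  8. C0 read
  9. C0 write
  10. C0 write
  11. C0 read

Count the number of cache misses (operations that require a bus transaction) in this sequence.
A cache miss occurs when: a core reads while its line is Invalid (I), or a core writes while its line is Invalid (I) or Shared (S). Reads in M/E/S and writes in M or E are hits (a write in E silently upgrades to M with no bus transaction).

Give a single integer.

Op 1: C0 read [C0 read from I: no other sharers -> C0=E (exclusive)] -> [E,I] [MISS #1: read from I]
Op 2: C1 write [C1 write: invalidate ['C0=E'] -> C1=M] -> [I,M] [MISS #2: write from I]
Op 3: C1 write [C1 write: already M (modified), no change] -> [I,M] [hit: write from M]
Op 4: C1 write [C1 write: already M (modified), no change] -> [I,M] [hit: write from M]
Op 5: C0 write [C0 write: invalidate ['C1=M'] -> C0=M] -> [M,I] [MISS #3: write from I]
Op 6: C1 read [C1 read from I: others=['C0=M'] -> C1=S, others downsized to S] -> [S,S] [MISS #4: read from I]
Op 7: C0 write [C0 write: invalidate ['C1=S'] -> C0=M] -> [M,I] [MISS #5: write from S]
Op 8: C0 read [C0 read: already in M, no change] -> [M,I] [hit: read from M]
Op 9: C0 write [C0 write: already M (modified), no change] -> [M,I] [hit: write from M]
Op 10: C0 write [C0 write: already M (modified), no change] -> [M,I] [hit: write from M]
Op 11: C0 read [C0 read: already in M, no change] -> [M,I] [hit: read from M]

Answer: 5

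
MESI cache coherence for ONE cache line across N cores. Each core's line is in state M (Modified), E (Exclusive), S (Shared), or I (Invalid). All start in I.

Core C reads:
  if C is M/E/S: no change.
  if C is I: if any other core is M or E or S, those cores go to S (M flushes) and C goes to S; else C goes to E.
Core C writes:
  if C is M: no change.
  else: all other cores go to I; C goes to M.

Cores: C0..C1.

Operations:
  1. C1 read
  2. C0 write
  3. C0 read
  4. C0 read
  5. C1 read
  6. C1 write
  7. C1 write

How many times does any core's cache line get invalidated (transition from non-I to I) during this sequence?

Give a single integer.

Op 1: C1 read [C1 read from I: no other sharers -> C1=E (exclusive)] -> [I,E] (invalidations this op: 0; running total: 0)
Op 2: C0 write [C0 write: invalidate ['C1=E'] -> C0=M] -> [M,I] (invalidations this op: 1; running total: 1)
Op 3: C0 read [C0 read: already in M, no change] -> [M,I] (invalidations this op: 0; running total: 1)
Op 4: C0 read [C0 read: already in M, no change] -> [M,I] (invalidations this op: 0; running total: 1)
Op 5: C1 read [C1 read from I: others=['C0=M'] -> C1=S, others downsized to S] -> [S,S] (invalidations this op: 0; running total: 1)
Op 6: C1 write [C1 write: invalidate ['C0=S'] -> C1=M] -> [I,M] (invalidations this op: 1; running total: 2)
Op 7: C1 write [C1 write: already M (modified), no change] -> [I,M] (invalidations this op: 0; running total: 2)

Answer: 2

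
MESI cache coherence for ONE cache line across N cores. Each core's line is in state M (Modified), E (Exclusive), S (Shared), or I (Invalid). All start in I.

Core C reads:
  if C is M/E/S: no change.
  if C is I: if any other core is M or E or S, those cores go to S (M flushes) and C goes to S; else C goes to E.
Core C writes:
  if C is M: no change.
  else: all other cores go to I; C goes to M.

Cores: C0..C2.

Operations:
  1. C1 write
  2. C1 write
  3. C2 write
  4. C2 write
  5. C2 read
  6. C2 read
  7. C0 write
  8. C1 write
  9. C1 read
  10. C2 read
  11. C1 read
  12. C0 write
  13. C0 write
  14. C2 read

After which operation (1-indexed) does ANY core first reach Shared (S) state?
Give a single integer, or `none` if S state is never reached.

Answer: 10

Derivation:
Op 1: C1 write [C1 write: invalidate none -> C1=M] -> [I,M,I]
Op 2: C1 write [C1 write: already M (modified), no change] -> [I,M,I]
Op 3: C2 write [C2 write: invalidate ['C1=M'] -> C2=M] -> [I,I,M]
Op 4: C2 write [C2 write: already M (modified), no change] -> [I,I,M]
Op 5: C2 read [C2 read: already in M, no change] -> [I,I,M]
Op 6: C2 read [C2 read: already in M, no change] -> [I,I,M]
Op 7: C0 write [C0 write: invalidate ['C2=M'] -> C0=M] -> [M,I,I]
Op 8: C1 write [C1 write: invalidate ['C0=M'] -> C1=M] -> [I,M,I]
Op 9: C1 read [C1 read: already in M, no change] -> [I,M,I]
Op 10: C2 read [C2 read from I: others=['C1=M'] -> C2=S, others downsized to S] -> [I,S,S]
  -> First S state at op 10; remaining ops need not be traced.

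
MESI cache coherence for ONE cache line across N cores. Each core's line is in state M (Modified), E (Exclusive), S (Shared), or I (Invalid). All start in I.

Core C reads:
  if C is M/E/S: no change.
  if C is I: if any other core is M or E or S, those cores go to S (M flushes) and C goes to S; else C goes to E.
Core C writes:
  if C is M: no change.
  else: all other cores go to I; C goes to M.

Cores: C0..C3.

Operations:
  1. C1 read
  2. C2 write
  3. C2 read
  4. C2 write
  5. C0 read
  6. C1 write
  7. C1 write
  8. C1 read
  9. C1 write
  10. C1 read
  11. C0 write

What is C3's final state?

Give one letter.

Op 1: C1 read [C1 read from I: no other sharers -> C1=E (exclusive)] -> [I,E,I,I]
Op 2: C2 write [C2 write: invalidate ['C1=E'] -> C2=M] -> [I,I,M,I]
Op 3: C2 read [C2 read: already in M, no change] -> [I,I,M,I]
Op 4: C2 write [C2 write: already M (modified), no change] -> [I,I,M,I]
Op 5: C0 read [C0 read from I: others=['C2=M'] -> C0=S, others downsized to S] -> [S,I,S,I]
Op 6: C1 write [C1 write: invalidate ['C0=S', 'C2=S'] -> C1=M] -> [I,M,I,I]
Op 7: C1 write [C1 write: already M (modified), no change] -> [I,M,I,I]
Op 8: C1 read [C1 read: already in M, no change] -> [I,M,I,I]
Op 9: C1 write [C1 write: already M (modified), no change] -> [I,M,I,I]
Op 10: C1 read [C1 read: already in M, no change] -> [I,M,I,I]
Op 11: C0 write [C0 write: invalidate ['C1=M'] -> C0=M] -> [M,I,I,I]

Answer: I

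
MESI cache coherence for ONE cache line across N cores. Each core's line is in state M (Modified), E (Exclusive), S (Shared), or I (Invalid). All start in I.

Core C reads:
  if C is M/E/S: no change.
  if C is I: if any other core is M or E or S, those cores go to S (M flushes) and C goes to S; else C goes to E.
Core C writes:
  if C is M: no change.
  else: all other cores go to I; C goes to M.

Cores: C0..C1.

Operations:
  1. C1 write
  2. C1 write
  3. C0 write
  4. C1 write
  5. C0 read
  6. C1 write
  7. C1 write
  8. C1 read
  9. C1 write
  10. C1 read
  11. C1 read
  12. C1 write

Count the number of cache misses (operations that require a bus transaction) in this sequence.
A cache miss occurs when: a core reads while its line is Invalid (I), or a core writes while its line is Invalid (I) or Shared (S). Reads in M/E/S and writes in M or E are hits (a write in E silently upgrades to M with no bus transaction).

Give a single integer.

Answer: 5

Derivation:
Op 1: C1 write [C1 write: invalidate none -> C1=M] -> [I,M] [MISS #1: write from I]
Op 2: C1 write [C1 write: already M (modified), no change] -> [I,M] [hit: write from M]
Op 3: C0 write [C0 write: invalidate ['C1=M'] -> C0=M] -> [M,I] [MISS #2: write from I]
Op 4: C1 write [C1 write: invalidate ['C0=M'] -> C1=M] -> [I,M] [MISS #3: write from I]
Op 5: C0 read [C0 read from I: others=['C1=M'] -> C0=S, others downsized to S] -> [S,S] [MISS #4: read from I]
Op 6: C1 write [C1 write: invalidate ['C0=S'] -> C1=M] -> [I,M] [MISS #5: write from S]
Op 7: C1 write [C1 write: already M (modified), no change] -> [I,M] [hit: write from M]
Op 8: C1 read [C1 read: already in M, no change] -> [I,M] [hit: read from M]
Op 9: C1 write [C1 write: already M (modified), no change] -> [I,M] [hit: write from M]
Op 10: C1 read [C1 read: already in M, no change] -> [I,M] [hit: read from M]
Op 11: C1 read [C1 read: already in M, no change] -> [I,M] [hit: read from M]
Op 12: C1 write [C1 write: already M (modified), no change] -> [I,M] [hit: write from M]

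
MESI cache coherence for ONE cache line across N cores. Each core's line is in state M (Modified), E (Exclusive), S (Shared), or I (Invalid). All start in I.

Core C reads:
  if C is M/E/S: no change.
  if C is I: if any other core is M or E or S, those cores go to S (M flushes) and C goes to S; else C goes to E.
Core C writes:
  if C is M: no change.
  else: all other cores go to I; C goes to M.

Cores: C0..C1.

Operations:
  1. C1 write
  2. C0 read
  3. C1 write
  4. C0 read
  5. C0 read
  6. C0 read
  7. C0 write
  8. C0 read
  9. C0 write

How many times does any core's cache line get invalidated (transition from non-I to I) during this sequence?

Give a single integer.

Op 1: C1 write [C1 write: invalidate none -> C1=M] -> [I,M] (invalidations this op: 0; running total: 0)
Op 2: C0 read [C0 read from I: others=['C1=M'] -> C0=S, others downsized to S] -> [S,S] (invalidations this op: 0; running total: 0)
Op 3: C1 write [C1 write: invalidate ['C0=S'] -> C1=M] -> [I,M] (invalidations this op: 1; running total: 1)
Op 4: C0 read [C0 read from I: others=['C1=M'] -> C0=S, others downsized to S] -> [S,S] (invalidations this op: 0; running total: 1)
Op 5: C0 read [C0 read: already in S, no change] -> [S,S] (invalidations this op: 0; running total: 1)
Op 6: C0 read [C0 read: already in S, no change] -> [S,S] (invalidations this op: 0; running total: 1)
Op 7: C0 write [C0 write: invalidate ['C1=S'] -> C0=M] -> [M,I] (invalidations this op: 1; running total: 2)
Op 8: C0 read [C0 read: already in M, no change] -> [M,I] (invalidations this op: 0; running total: 2)
Op 9: C0 write [C0 write: already M (modified), no change] -> [M,I] (invalidations this op: 0; running total: 2)

Answer: 2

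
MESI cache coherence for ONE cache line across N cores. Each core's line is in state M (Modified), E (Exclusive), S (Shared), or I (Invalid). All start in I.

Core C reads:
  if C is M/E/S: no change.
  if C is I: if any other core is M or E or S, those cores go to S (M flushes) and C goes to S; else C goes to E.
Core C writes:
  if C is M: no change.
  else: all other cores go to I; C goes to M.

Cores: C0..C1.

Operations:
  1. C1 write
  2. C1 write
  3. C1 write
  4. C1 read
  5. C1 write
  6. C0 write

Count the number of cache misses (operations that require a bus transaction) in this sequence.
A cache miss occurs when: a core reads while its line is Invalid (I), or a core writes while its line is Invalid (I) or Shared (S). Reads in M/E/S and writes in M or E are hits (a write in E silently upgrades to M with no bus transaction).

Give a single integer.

Answer: 2

Derivation:
Op 1: C1 write [C1 write: invalidate none -> C1=M] -> [I,M] [MISS #1: write from I]
Op 2: C1 write [C1 write: already M (modified), no change] -> [I,M] [hit: write from M]
Op 3: C1 write [C1 write: already M (modified), no change] -> [I,M] [hit: write from M]
Op 4: C1 read [C1 read: already in M, no change] -> [I,M] [hit: read from M]
Op 5: C1 write [C1 write: already M (modified), no change] -> [I,M] [hit: write from M]
Op 6: C0 write [C0 write: invalidate ['C1=M'] -> C0=M] -> [M,I] [MISS #2: write from I]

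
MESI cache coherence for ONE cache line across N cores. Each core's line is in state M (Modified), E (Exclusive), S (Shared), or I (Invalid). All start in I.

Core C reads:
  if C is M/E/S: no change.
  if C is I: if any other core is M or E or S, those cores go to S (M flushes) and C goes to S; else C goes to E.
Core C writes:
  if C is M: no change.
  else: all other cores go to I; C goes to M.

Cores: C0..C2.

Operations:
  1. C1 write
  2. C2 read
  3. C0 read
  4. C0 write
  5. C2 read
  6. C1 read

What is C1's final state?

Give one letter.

Answer: S

Derivation:
Op 1: C1 write [C1 write: invalidate none -> C1=M] -> [I,M,I]
Op 2: C2 read [C2 read from I: others=['C1=M'] -> C2=S, others downsized to S] -> [I,S,S]
Op 3: C0 read [C0 read from I: others=['C1=S', 'C2=S'] -> C0=S, others downsized to S] -> [S,S,S]
Op 4: C0 write [C0 write: invalidate ['C1=S', 'C2=S'] -> C0=M] -> [M,I,I]
Op 5: C2 read [C2 read from I: others=['C0=M'] -> C2=S, others downsized to S] -> [S,I,S]
Op 6: C1 read [C1 read from I: others=['C0=S', 'C2=S'] -> C1=S, others downsized to S] -> [S,S,S]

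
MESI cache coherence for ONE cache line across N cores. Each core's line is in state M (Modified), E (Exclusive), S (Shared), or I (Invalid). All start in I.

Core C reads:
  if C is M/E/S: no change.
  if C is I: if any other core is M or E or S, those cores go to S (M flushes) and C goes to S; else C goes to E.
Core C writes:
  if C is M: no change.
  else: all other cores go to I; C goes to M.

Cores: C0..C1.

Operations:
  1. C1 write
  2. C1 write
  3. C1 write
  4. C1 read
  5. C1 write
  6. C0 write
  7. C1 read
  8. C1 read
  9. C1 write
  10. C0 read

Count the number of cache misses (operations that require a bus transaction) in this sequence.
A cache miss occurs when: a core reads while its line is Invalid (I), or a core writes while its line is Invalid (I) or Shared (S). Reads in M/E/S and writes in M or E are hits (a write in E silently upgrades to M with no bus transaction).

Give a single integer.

Op 1: C1 write [C1 write: invalidate none -> C1=M] -> [I,M] [MISS #1: write from I]
Op 2: C1 write [C1 write: already M (modified), no change] -> [I,M] [hit: write from M]
Op 3: C1 write [C1 write: already M (modified), no change] -> [I,M] [hit: write from M]
Op 4: C1 read [C1 read: already in M, no change] -> [I,M] [hit: read from M]
Op 5: C1 write [C1 write: already M (modified), no change] -> [I,M] [hit: write from M]
Op 6: C0 write [C0 write: invalidate ['C1=M'] -> C0=M] -> [M,I] [MISS #2: write from I]
Op 7: C1 read [C1 read from I: others=['C0=M'] -> C1=S, others downsized to S] -> [S,S] [MISS #3: read from I]
Op 8: C1 read [C1 read: already in S, no change] -> [S,S] [hit: read from S]
Op 9: C1 write [C1 write: invalidate ['C0=S'] -> C1=M] -> [I,M] [MISS #4: write from S]
Op 10: C0 read [C0 read from I: others=['C1=M'] -> C0=S, others downsized to S] -> [S,S] [MISS #5: read from I]

Answer: 5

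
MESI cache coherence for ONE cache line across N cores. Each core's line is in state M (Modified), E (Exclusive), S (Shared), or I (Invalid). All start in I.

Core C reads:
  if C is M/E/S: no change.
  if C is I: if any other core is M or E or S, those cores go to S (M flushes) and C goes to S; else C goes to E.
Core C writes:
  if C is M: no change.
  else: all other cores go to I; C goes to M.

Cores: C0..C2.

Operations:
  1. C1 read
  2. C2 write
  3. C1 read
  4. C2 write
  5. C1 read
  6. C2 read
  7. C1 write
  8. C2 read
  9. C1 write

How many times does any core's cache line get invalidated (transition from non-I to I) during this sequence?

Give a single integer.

Op 1: C1 read [C1 read from I: no other sharers -> C1=E (exclusive)] -> [I,E,I] (invalidations this op: 0; running total: 0)
Op 2: C2 write [C2 write: invalidate ['C1=E'] -> C2=M] -> [I,I,M] (invalidations this op: 1; running total: 1)
Op 3: C1 read [C1 read from I: others=['C2=M'] -> C1=S, others downsized to S] -> [I,S,S] (invalidations this op: 0; running total: 1)
Op 4: C2 write [C2 write: invalidate ['C1=S'] -> C2=M] -> [I,I,M] (invalidations this op: 1; running total: 2)
Op 5: C1 read [C1 read from I: others=['C2=M'] -> C1=S, others downsized to S] -> [I,S,S] (invalidations this op: 0; running total: 2)
Op 6: C2 read [C2 read: already in S, no change] -> [I,S,S] (invalidations this op: 0; running total: 2)
Op 7: C1 write [C1 write: invalidate ['C2=S'] -> C1=M] -> [I,M,I] (invalidations this op: 1; running total: 3)
Op 8: C2 read [C2 read from I: others=['C1=M'] -> C2=S, others downsized to S] -> [I,S,S] (invalidations this op: 0; running total: 3)
Op 9: C1 write [C1 write: invalidate ['C2=S'] -> C1=M] -> [I,M,I] (invalidations this op: 1; running total: 4)

Answer: 4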